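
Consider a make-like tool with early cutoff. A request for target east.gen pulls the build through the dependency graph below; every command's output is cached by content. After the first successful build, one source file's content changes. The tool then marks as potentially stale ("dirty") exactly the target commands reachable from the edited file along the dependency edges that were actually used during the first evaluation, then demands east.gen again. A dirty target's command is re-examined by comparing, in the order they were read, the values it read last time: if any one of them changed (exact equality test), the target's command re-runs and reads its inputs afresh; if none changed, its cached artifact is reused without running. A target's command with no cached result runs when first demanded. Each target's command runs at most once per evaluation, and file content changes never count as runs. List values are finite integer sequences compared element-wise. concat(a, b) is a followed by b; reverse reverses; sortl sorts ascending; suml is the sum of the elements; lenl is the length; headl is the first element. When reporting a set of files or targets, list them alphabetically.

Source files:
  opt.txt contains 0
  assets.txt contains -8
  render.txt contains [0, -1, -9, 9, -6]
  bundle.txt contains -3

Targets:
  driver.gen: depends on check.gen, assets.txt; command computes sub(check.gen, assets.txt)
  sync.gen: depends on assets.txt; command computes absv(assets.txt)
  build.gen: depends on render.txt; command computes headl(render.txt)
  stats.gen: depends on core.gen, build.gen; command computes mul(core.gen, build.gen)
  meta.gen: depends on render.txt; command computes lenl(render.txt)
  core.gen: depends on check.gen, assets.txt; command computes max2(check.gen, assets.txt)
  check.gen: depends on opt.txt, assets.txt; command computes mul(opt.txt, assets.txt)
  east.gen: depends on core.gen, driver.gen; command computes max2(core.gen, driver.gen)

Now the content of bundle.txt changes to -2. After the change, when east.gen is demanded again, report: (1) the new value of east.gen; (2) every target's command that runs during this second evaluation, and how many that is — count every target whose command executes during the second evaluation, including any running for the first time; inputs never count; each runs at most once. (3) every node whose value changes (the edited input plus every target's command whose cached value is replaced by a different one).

Demanding east.gen again yields 8.
0 target commands run: none.
The nodes whose values change: bundle.txt.
Note the shortcut — nothing in the graph depends on bundle.txt at all, so no recomputation happens.

First demand of the output computes:
  check.gen = mul(0, -8) = 0
  core.gen = max2(0, -8) = 0
  driver.gen = sub(0, -8) = 8
  east.gen = max2(0, 8) = 8

After the edit, cleaning proceeds:
  no node depends on bundle.txt at all; the second demand re-runs nothing.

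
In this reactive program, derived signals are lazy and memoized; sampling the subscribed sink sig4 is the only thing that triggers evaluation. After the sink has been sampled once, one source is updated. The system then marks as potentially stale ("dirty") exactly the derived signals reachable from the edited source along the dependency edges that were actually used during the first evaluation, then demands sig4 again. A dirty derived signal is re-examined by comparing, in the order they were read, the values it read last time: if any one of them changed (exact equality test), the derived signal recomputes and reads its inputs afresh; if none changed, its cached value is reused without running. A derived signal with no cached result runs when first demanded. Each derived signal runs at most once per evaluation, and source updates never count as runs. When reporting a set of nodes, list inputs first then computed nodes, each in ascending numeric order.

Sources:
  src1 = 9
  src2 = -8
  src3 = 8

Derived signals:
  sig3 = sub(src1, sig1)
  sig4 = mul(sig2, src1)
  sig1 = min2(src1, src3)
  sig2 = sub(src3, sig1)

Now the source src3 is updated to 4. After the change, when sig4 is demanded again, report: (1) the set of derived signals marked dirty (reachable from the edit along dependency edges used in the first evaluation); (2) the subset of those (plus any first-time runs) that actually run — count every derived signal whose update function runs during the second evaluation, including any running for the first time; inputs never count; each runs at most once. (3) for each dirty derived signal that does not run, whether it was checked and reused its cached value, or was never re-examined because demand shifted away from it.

The edit dirties: sig1, sig2, sig4.
2 derived signals run: sig1, sig2.
Cache hits after checking: sig4.
Note the absorption at sig2: it re-runs yet its value is the same, leaving the output's value untouched.

First demand of the output computes:
  sig1 = min2(9, 8) = 8
  sig2 = sub(8, 8) = 0
  sig4 = mul(0, 9) = 0

After the edit, cleaning proceeds:
  sig1: a read changed (src3 8->4) — executes, giving 4.
  sig2: a read changed (src3 8->4; sig1 8->4) — executes, giving 0 — identical to its old value.
  sig4: dirty, but its reads are unchanged (sig2 unchanged, src1 unchanged); cached 0 stands.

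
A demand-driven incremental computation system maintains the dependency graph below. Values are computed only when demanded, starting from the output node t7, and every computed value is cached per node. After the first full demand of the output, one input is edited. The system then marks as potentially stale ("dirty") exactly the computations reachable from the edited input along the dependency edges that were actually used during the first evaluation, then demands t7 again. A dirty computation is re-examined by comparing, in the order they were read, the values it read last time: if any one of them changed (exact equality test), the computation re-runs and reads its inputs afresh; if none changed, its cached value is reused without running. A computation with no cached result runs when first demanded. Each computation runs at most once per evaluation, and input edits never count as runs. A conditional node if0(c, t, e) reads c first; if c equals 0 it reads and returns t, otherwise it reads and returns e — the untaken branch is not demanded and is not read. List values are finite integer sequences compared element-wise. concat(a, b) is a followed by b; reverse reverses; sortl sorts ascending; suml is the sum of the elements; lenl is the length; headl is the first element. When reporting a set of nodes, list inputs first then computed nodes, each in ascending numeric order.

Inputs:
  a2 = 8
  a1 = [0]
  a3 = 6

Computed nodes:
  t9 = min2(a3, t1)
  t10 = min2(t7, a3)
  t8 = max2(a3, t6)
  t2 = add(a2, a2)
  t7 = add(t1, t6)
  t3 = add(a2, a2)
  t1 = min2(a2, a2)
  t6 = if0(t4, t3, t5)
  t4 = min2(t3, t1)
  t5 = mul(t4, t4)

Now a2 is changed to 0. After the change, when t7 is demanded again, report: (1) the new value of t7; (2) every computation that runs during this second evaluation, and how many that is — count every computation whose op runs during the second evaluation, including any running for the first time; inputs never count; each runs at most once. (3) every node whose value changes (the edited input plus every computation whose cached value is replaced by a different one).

New value of t7: 0.
Computations that run: t1, t3, t4, t6, t7 — 5 in total.
Values that change: a2, t1, t3, t4, t6, t7.
Key observation: a condition flipped, so demand moved to the other branch — t5 is never re-examined.

First evaluation (everything demanded from the output):
  t1 = min2(8, 8) = 8
  t3 = add(8, 8) = 16
  t4 = min2(16, 8) = 8
  t5 = mul(8, 8) = 64
  t6 = if0(t4=8 -> else branch t5) = 64
  t7 = add(8, 64) = 72

Propagation after the edit:
  t1: runs — a2 8->0; a2 8->0; result 0.
  t3: runs — a2 8->0; a2 8->0; result 0.
  t4: runs — t3 16->0; t1 8->0; result 0.
  t5: marked dirty but never re-examined — demand shifted away from it.
  t6: runs — t4 8->0; result 0.
  t7: runs — t1 8->0; t6 64->0; result 0.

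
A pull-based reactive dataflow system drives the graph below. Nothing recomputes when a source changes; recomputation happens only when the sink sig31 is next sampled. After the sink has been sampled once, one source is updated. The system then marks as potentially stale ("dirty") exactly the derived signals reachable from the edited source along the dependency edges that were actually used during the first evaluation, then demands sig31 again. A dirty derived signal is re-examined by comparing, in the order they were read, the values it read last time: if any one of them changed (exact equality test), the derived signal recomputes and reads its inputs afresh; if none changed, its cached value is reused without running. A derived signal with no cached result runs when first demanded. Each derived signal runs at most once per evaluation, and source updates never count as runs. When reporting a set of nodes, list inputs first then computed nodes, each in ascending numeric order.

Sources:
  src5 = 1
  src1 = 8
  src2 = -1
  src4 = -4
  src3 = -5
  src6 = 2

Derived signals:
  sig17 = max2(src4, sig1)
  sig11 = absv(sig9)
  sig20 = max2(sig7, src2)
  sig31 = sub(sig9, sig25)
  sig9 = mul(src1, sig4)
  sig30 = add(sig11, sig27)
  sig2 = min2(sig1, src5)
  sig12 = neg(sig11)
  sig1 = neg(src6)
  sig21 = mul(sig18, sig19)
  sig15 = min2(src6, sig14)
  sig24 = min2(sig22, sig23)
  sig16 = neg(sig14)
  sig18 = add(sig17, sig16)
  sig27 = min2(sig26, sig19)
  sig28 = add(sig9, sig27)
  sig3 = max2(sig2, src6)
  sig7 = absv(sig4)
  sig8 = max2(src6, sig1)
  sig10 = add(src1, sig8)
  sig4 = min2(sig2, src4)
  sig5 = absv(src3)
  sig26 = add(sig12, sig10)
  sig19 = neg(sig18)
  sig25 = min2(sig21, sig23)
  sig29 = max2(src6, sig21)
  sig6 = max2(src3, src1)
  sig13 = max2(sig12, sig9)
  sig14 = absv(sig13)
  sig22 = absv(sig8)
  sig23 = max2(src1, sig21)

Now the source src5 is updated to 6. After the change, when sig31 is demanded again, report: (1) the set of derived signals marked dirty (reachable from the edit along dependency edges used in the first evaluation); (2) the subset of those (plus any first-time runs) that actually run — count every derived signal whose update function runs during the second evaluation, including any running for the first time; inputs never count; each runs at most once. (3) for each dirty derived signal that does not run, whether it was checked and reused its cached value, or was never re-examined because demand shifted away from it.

First evaluation (everything demanded from the output):
  sig1 = neg(2) = -2
  sig2 = min2(-2, 1) = -2
  sig4 = min2(-2, -4) = -4
  sig9 = mul(8, -4) = -32
  sig11 = absv(-32) = 32
  sig12 = neg(32) = -32
  sig13 = max2(-32, -32) = -32
  sig14 = absv(-32) = 32
  sig16 = neg(32) = -32
  sig17 = max2(-4, -2) = -2
  sig18 = add(-2, -32) = -34
  sig19 = neg(-34) = 34
  sig21 = mul(-34, 34) = -1156
  sig23 = max2(8, -1156) = 8
  sig25 = min2(-1156, 8) = -1156
  sig31 = sub(-32, -1156) = 1124

Propagation after the edit:
  sig2: runs — src5 1->6; result -2 (same value as before).
  sig4: checked — values it read are unchanged (sig2 unchanged, src4 unchanged); reused cached -4 without running.
  sig9: checked — values it read are unchanged (src1 unchanged, sig4 unchanged); reused cached -32 without running.
  sig11: checked — values it read are unchanged (sig9 unchanged); reused cached 32 without running.
  sig12: checked — values it read are unchanged (sig11 unchanged); reused cached -32 without running.
  sig13: checked — values it read are unchanged (sig12 unchanged, sig9 unchanged); reused cached -32 without running.
  sig14: checked — values it read are unchanged (sig13 unchanged); reused cached 32 without running.
  sig16: checked — values it read are unchanged (sig14 unchanged); reused cached -32 without running.
  sig18: checked — values it read are unchanged (sig17 unchanged, sig16 unchanged); reused cached -34 without running.
  sig19: checked — values it read are unchanged (sig18 unchanged); reused cached 34 without running.
  sig21: checked — values it read are unchanged (sig18 unchanged, sig19 unchanged); reused cached -1156 without running.
  sig23: checked — values it read are unchanged (src1 unchanged, sig21 unchanged); reused cached 8 without running.
  sig25: checked — values it read are unchanged (sig21 unchanged, sig23 unchanged); reused cached -1156 without running.
  sig31: checked — values it read are unchanged (sig9 unchanged, sig25 unchanged); reused cached 1124 without running.

Key observation: the change is absorbed at sig2 — it re-runs but produces the same value, and the output's value is unchanged.

Marked dirty: sig2, sig4, sig9, sig11, sig12, sig13, sig14, sig16, sig18, sig19, sig21, sig23, sig25, sig31.
Derived signals that run: sig2 — 1 in total.
Checked but reused from cache: sig4, sig9, sig11, sig12, sig13, sig14, sig16, sig18, sig19, sig21, sig23, sig25, sig31.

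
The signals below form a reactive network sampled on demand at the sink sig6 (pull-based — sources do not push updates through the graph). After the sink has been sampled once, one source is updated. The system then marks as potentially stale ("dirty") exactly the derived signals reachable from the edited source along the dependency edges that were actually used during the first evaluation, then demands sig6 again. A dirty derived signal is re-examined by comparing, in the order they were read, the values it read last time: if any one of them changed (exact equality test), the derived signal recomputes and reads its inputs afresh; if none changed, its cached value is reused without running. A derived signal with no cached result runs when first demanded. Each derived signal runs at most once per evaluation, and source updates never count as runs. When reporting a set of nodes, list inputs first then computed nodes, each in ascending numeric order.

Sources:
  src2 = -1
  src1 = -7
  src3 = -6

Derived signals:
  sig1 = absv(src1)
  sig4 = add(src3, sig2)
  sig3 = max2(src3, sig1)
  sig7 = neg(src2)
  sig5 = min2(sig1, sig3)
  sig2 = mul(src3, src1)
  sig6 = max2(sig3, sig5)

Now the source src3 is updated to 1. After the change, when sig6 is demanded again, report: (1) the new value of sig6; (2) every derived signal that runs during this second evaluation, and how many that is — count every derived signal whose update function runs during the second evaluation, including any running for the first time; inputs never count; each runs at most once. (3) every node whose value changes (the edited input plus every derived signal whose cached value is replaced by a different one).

Initial pass — values computed on the first demand:
  sig1 = absv(-7) = 7
  sig3 = max2(-6, 7) = 7
  sig5 = min2(7, 7) = 7
  sig6 = max2(7, 7) = 7

Second demand — change propagation:
  sig3: re-runs because src3 -6->1; new result 7 (unchanged).
  sig5: re-examined; everything it read last time is the same (sig1 unchanged, sig3 unchanged) — cache 7 kept, no run.
  sig6: re-examined; everything it read last time is the same (sig3 unchanged, sig5 unchanged) — cache 7 kept, no run.

The important point: sig3 recomputes to an identical value, and the output ends up unchanged.

sig6 now evaluates to 7.
Run set: sig3 (1 run).
Changed values: src3.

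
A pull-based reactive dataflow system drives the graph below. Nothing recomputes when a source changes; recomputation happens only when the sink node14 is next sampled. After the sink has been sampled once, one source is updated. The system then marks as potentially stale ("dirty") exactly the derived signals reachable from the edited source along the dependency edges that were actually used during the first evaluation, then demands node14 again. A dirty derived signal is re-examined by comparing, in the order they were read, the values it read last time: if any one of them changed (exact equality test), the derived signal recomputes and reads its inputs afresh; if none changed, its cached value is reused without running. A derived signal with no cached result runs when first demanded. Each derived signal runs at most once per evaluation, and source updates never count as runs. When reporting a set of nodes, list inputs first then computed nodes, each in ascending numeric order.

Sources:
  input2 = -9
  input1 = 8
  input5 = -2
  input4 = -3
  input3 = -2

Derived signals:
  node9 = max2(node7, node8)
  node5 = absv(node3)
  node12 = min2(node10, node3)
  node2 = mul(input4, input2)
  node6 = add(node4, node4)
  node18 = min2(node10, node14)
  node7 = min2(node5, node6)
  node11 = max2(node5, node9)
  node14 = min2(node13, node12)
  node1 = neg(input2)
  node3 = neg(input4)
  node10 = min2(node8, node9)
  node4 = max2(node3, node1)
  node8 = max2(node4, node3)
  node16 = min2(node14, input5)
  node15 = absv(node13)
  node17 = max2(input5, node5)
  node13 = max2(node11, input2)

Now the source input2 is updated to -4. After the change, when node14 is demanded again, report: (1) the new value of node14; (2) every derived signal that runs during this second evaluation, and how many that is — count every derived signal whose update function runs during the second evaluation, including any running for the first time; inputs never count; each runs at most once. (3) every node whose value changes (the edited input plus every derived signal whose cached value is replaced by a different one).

New value of node14: 3.
Derived signals that run: node1, node4, node6, node7, node8, node9, node10, node11, node12, node13, node14 — 11 in total.
Values that change: input2, node1, node4, node6, node8, node9, node10, node11, node13.

First evaluation (everything demanded from the output):
  node1 = neg(-9) = 9
  node3 = neg(-3) = 3
  node4 = max2(3, 9) = 9
  node5 = absv(3) = 3
  node6 = add(9, 9) = 18
  node7 = min2(3, 18) = 3
  node8 = max2(9, 3) = 9
  node9 = max2(3, 9) = 9
  node10 = min2(9, 9) = 9
  node11 = max2(3, 9) = 9
  node12 = min2(9, 3) = 3
  node13 = max2(9, -9) = 9
  node14 = min2(9, 3) = 3

Propagation after the edit:
  node1: runs — input2 -9->-4; result 4.
  node4: runs — node1 9->4; result 4.
  node6: runs — node4 9->4; node4 9->4; result 8.
  node7: runs — node6 18->8; result 3 (same value as before).
  node8: runs — node4 9->4; result 4.
  node9: runs — node8 9->4; result 4.
  node10: runs — node8 9->4; node9 9->4; result 4.
  node11: runs — node9 9->4; result 4.
  node12: runs — node10 9->4; result 3 (same value as before).
  node13: runs — node11 9->4; input2 -9->-4; result 4.
  node14: runs — node13 9->4; result 3 (same value as before).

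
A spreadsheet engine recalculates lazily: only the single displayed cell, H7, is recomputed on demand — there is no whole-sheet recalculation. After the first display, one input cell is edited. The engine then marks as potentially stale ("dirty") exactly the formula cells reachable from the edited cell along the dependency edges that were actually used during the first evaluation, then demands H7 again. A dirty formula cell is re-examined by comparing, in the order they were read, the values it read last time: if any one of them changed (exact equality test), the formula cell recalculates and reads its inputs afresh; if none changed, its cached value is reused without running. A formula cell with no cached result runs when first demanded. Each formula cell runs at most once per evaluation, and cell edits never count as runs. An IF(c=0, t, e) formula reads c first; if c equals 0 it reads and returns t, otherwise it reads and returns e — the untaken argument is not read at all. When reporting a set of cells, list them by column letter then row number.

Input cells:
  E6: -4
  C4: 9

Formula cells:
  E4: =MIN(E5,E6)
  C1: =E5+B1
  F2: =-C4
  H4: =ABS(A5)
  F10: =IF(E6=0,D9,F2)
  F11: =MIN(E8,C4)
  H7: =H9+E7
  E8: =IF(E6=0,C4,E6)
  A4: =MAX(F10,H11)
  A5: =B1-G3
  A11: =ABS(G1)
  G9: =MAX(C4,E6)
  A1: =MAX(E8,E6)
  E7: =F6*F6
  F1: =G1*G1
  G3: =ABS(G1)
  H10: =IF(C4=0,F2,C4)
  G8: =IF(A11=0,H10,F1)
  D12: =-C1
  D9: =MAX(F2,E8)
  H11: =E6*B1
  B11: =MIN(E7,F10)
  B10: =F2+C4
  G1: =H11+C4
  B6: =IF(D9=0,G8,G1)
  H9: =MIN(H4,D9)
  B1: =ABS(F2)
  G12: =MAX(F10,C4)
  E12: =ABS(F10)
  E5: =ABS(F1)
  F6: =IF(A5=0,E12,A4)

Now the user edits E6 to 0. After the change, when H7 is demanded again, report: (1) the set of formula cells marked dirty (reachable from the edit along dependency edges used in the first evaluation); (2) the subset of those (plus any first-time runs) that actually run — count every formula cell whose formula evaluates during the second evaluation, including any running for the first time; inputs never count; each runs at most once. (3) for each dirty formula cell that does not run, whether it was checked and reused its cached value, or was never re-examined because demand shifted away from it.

First evaluation (everything demanded from the output):
  E8 = IF(E6=0: E6=-4 -> else branch E6) = -4
  F2 = -(9) = -9
  B1 = ABS(-9) = 9
  D9 = MAX(-9, -4) = -4
  F10 = IF(E6=0: E6=-4 -> else branch F2) = -9
  H11 = -4 * 9 = -36
  A4 = MAX(-9, -36) = -9
  G1 = -36 + 9 = -27
  G3 = ABS(-27) = 27
  A5 = 9 - 27 = -18
  F6 = IF(A5=0: A5=-18 -> else branch A4) = -9
  E7 = -9 * -9 = 81
  H4 = ABS(-18) = 18
  H9 = MIN(18, -4) = -4
  H7 = -4 + 81 = 77

Propagation after the edit:
  E8: runs — E6 -4->0; E6 -4->0; result 9.
  D9: runs — E8 -4->9; result 9.
  F10: runs — E6 -4->0; result 9.
  E12: demanded for the first time — runs, produces 9.
  H11: runs — E6 -4->0; result 0.
  A4: marked dirty but never re-examined — demand shifted away from it.
  G1: runs — H11 -36->0; result 9.
  G3: runs — G1 -27->9; result 9.
  A5: runs — G3 27->9; result 0.
  F6: runs — A5 -18->0; result 9.
  E7: runs — F6 -9->9; F6 -9->9; result 81 (same value as before).
  H4: runs — A5 -18->0; result 0.
  H9: runs — H4 18->0; D9 -4->9; result 0.
  H7: runs — H9 -4->0; result 81.

Key observation: a condition flipped, so demand moved to the other branch — A4 is never re-examined.

Marked dirty: A4, A5, D9, E7, E8, F6, F10, G1, G3, H4, H7, H9, H11.
Formula cells that run: A5, D9, E7, E8, E12, F6, F10, G1, G3, H4, H7, H9, H11 — 13 in total.
Never re-examined (demand shifted away): A4.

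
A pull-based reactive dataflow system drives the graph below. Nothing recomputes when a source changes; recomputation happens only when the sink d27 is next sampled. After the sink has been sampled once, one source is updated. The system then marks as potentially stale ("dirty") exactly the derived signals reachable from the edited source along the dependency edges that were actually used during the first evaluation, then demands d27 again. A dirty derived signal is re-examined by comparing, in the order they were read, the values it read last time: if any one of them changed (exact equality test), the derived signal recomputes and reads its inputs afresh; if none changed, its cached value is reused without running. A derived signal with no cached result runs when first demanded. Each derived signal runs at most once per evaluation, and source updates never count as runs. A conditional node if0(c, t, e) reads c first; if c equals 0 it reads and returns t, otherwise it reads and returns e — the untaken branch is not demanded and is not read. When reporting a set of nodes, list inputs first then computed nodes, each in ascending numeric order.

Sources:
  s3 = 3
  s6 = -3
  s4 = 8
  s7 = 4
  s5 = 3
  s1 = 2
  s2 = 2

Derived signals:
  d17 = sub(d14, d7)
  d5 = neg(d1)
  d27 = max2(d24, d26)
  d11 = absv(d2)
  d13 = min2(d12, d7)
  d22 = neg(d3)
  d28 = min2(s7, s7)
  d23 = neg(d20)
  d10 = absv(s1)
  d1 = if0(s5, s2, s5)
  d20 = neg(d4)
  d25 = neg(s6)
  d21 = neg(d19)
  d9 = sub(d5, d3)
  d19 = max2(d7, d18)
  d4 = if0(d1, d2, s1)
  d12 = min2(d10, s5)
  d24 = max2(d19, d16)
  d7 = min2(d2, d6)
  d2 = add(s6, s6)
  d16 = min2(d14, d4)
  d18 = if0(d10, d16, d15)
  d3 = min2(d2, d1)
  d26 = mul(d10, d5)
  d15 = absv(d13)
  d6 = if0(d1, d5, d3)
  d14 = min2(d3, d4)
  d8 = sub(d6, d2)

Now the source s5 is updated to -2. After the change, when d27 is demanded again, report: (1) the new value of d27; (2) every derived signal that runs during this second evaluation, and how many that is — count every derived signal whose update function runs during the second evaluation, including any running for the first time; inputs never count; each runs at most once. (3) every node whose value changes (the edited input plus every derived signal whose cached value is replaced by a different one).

First evaluation (everything demanded from the output):
  d1 = if0(s5=3 -> else branch s5) = 3
  d2 = add(-3, -3) = -6
  d3 = min2(-6, 3) = -6
  d4 = if0(d1=3 -> else branch s1) = 2
  d5 = neg(3) = -3
  d6 = if0(d1=3 -> else branch d3) = -6
  d7 = min2(-6, -6) = -6
  d10 = absv(2) = 2
  d12 = min2(2, 3) = 2
  d13 = min2(2, -6) = -6
  d14 = min2(-6, 2) = -6
  d15 = absv(-6) = 6
  d16 = min2(-6, 2) = -6
  d18 = if0(d10=2 -> else branch d15) = 6
  d19 = max2(-6, 6) = 6
  d24 = max2(6, -6) = 6
  d26 = mul(2, -3) = -6
  d27 = max2(6, -6) = 6

Propagation after the edit:
  d1: runs — s5 3->-2; s5 3->-2; result -2.
  d3: runs — d1 3->-2; result -6 (same value as before).
  d4: runs — d1 3->-2; result 2 (same value as before).
  d5: runs — d1 3->-2; result 2.
  d6: runs — d1 3->-2; result -6 (same value as before).
  d7: checked — values it read are unchanged (d2 unchanged, d6 unchanged); reused cached -6 without running.
  d12: runs — s5 3->-2; result -2.
  d13: runs — d12 2->-2; result -6 (same value as before).
  d14: checked — values it read are unchanged (d3 unchanged, d4 unchanged); reused cached -6 without running.
  d15: checked — values it read are unchanged (d13 unchanged); reused cached 6 without running.
  d16: checked — values it read are unchanged (d14 unchanged, d4 unchanged); reused cached -6 without running.
  d18: checked — values it read are unchanged (d10 unchanged, d15 unchanged); reused cached 6 without running.
  d19: checked — values it read are unchanged (d7 unchanged, d18 unchanged); reused cached 6 without running.
  d24: checked — values it read are unchanged (d19 unchanged, d16 unchanged); reused cached 6 without running.
  d26: runs — d5 -3->2; result 4.
  d27: runs — d26 -6->4; result 6 (same value as before).

Key observation: the cutoff stops propagation at d7 — its inputs' values are unchanged, so it reuses its cache.

New value of d27: 6.
Derived signals that run: d1, d3, d4, d5, d6, d12, d13, d26, d27 — 9 in total.
Values that change: s5, d1, d5, d12, d26.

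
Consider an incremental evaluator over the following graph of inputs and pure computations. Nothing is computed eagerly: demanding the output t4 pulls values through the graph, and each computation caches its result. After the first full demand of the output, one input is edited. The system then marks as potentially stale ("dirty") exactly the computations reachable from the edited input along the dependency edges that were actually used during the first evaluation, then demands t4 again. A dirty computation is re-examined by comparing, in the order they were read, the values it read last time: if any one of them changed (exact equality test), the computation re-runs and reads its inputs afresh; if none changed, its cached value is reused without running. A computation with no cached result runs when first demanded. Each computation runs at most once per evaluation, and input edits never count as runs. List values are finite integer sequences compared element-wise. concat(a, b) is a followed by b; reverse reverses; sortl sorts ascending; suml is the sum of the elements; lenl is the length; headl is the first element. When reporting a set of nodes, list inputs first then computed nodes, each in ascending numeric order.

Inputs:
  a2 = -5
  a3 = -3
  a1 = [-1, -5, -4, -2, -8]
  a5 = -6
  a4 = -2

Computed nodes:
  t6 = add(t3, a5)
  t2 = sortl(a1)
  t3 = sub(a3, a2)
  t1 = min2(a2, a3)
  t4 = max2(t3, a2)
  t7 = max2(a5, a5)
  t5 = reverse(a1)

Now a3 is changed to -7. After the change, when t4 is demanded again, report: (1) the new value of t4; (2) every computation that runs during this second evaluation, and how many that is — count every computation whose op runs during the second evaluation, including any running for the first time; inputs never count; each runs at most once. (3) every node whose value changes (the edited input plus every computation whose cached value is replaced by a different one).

Initial pass — values computed on the first demand:
  t3 = sub(-3, -5) = 2
  t4 = max2(2, -5) = 2

Second demand — change propagation:
  t3: re-runs because a3 -3->-7; new result -2.
  t4: re-runs because t3 2->-2; new result -2.

t4 now evaluates to -2.
Run set: t3, t4 (2 run).
Changed values: a3, t3, t4.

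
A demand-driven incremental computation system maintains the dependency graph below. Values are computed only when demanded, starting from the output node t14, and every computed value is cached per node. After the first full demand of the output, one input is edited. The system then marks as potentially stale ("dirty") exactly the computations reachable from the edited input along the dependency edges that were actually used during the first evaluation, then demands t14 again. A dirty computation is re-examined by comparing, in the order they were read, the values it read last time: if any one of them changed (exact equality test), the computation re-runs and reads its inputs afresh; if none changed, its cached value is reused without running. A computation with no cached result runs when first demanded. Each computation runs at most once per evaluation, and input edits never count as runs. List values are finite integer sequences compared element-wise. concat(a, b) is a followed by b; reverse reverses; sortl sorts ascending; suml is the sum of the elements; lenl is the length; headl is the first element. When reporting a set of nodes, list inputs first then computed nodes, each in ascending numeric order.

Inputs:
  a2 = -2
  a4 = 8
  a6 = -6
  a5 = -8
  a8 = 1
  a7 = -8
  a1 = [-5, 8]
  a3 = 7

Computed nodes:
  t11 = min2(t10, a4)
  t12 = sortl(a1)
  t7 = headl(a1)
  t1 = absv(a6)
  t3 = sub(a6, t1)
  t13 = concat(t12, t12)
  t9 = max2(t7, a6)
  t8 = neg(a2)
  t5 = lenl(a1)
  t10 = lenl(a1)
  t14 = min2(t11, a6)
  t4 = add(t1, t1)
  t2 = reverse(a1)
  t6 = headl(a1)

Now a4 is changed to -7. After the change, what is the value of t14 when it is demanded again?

New value of t14: -7.

First evaluation (everything demanded from the output):
  t10 = lenl([-5, 8]) = 2
  t11 = min2(2, 8) = 2
  t14 = min2(2, -6) = -6

Propagation after the edit:
  t11: runs — a4 8->-7; result -7.
  t14: runs — t11 2->-7; result -7.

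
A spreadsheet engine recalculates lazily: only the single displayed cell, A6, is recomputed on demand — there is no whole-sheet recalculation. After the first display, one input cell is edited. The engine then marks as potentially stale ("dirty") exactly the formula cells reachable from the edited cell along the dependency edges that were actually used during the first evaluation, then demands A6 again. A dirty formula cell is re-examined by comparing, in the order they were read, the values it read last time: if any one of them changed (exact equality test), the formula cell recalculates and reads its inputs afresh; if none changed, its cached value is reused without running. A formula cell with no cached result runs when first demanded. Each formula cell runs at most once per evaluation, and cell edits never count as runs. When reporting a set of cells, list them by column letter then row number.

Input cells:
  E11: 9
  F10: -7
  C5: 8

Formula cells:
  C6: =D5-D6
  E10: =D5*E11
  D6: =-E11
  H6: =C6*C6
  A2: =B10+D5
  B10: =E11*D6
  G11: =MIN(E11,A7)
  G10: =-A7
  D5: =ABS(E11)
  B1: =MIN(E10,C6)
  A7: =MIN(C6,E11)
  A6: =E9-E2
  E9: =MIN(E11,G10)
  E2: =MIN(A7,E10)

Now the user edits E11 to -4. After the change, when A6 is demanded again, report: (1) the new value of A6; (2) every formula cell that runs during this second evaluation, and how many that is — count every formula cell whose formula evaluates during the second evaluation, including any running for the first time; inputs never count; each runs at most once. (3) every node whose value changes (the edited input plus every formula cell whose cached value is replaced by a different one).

First evaluation (everything demanded from the output):
  D5 = ABS(9) = 9
  D6 = -(9) = -9
  C6 = 9 - -9 = 18
  A7 = MIN(18, 9) = 9
  E10 = 9 * 9 = 81
  E2 = MIN(9, 81) = 9
  G10 = -(9) = -9
  E9 = MIN(9, -9) = -9
  A6 = -9 - 9 = -18

Propagation after the edit:
  D5: runs — E11 9->-4; result 4.
  D6: runs — E11 9->-4; result 4.
  C6: runs — D5 9->4; D6 -9->4; result 0.
  A7: runs — C6 18->0; E11 9->-4; result -4.
  E10: runs — D5 9->4; E11 9->-4; result -16.
  E2: runs — A7 9->-4; E10 81->-16; result -16.
  G10: runs — A7 9->-4; result 4.
  E9: runs — E11 9->-4; G10 -9->4; result -4.
  A6: runs — E9 -9->-4; E2 9->-16; result 12.

New value of A6: 12.
Formula cells that run: A6, A7, C6, D5, D6, E2, E9, E10, G10 — 9 in total.
Values that change: A6, A7, C6, D5, D6, E2, E9, E10, E11, G10.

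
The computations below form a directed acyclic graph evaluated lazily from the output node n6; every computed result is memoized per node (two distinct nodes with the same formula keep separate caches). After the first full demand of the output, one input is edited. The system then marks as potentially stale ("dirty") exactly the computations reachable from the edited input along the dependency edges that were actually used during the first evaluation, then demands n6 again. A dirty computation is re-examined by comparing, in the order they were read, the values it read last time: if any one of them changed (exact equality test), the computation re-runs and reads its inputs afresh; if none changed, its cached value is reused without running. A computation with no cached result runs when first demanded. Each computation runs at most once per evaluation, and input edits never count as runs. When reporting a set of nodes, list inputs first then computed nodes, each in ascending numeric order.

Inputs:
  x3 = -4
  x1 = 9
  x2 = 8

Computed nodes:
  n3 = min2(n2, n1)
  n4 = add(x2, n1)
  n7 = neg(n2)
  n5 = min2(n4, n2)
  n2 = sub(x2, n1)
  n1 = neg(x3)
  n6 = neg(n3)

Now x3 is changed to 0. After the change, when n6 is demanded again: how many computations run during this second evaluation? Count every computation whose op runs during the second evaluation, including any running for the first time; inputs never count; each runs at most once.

4 computations run: n1, n2, n3, n6.

First demand of the output computes:
  n1 = neg(-4) = 4
  n2 = sub(8, 4) = 4
  n3 = min2(4, 4) = 4
  n6 = neg(4) = -4

After the edit, cleaning proceeds:
  n1: a read changed (x3 -4->0) — executes, giving 0.
  n2: a read changed (n1 4->0) — executes, giving 8.
  n3: a read changed (n2 4->8; n1 4->0) — executes, giving 0.
  n6: a read changed (n3 4->0) — executes, giving 0.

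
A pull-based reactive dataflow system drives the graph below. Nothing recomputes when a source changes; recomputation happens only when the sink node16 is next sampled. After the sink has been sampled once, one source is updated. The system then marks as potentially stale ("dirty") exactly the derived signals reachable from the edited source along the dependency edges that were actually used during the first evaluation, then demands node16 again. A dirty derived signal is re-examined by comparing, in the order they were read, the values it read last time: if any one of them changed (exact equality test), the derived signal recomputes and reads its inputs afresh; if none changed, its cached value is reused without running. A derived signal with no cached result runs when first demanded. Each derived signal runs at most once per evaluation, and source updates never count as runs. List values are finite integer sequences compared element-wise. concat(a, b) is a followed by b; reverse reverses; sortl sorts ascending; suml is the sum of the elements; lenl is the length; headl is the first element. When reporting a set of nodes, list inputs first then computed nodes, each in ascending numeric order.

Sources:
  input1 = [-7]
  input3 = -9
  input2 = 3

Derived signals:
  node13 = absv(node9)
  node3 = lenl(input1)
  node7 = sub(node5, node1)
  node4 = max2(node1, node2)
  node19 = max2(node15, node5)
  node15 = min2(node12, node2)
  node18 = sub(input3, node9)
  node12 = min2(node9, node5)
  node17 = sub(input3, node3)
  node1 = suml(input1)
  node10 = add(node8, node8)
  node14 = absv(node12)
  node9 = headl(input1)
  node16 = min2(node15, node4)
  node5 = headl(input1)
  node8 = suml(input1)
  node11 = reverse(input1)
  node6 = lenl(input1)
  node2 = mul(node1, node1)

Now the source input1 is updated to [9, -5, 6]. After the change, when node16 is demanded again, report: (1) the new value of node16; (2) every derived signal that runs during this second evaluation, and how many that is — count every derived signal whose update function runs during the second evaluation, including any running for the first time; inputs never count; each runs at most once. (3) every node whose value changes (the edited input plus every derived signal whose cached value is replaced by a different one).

New value of node16: 9.
Derived signals that run: node1, node2, node4, node5, node9, node12, node15, node16 — 8 in total.
Values that change: input1, node1, node2, node4, node5, node9, node12, node15, node16.

First evaluation (everything demanded from the output):
  node1 = suml([-7]) = -7
  node2 = mul(-7, -7) = 49
  node4 = max2(-7, 49) = 49
  node5 = headl([-7]) = -7
  node9 = headl([-7]) = -7
  node12 = min2(-7, -7) = -7
  node15 = min2(-7, 49) = -7
  node16 = min2(-7, 49) = -7

Propagation after the edit:
  node1: runs — input1 [-7]->[9, -5, 6]; result 10.
  node2: runs — node1 -7->10; node1 -7->10; result 100.
  node4: runs — node1 -7->10; node2 49->100; result 100.
  node5: runs — input1 [-7]->[9, -5, 6]; result 9.
  node9: runs — input1 [-7]->[9, -5, 6]; result 9.
  node12: runs — node9 -7->9; node5 -7->9; result 9.
  node15: runs — node12 -7->9; node2 49->100; result 9.
  node16: runs — node15 -7->9; node4 49->100; result 9.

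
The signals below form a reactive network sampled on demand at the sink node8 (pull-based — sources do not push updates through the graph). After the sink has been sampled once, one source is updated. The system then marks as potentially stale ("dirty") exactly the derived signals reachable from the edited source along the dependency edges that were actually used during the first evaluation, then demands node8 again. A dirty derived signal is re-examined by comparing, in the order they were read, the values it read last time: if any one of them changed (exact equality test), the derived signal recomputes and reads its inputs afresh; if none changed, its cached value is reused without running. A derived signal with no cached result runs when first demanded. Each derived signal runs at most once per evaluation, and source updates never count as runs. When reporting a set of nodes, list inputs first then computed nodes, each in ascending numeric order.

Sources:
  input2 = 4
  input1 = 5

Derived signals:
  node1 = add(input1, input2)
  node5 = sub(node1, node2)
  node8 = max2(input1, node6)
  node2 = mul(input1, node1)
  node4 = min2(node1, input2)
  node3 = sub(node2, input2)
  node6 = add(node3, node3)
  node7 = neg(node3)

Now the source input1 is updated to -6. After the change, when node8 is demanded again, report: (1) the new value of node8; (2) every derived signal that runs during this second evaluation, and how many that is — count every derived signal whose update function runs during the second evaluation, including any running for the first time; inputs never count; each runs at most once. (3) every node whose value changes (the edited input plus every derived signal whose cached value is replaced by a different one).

Initial pass — values computed on the first demand:
  node1 = add(5, 4) = 9
  node2 = mul(5, 9) = 45
  node3 = sub(45, 4) = 41
  node6 = add(41, 41) = 82
  node8 = max2(5, 82) = 82

Second demand — change propagation:
  node1: re-runs because input1 5->-6; new result -2.
  node2: re-runs because input1 5->-6; node1 9->-2; new result 12.
  node3: re-runs because node2 45->12; new result 8.
  node6: re-runs because node3 41->8; node3 41->8; new result 16.
  node8: re-runs because input1 5->-6; node6 82->16; new result 16.

node8 now evaluates to 16.
Run set: node1, node2, node3, node6, node8 (5 run).
Changed values: input1, node1, node2, node3, node6, node8.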